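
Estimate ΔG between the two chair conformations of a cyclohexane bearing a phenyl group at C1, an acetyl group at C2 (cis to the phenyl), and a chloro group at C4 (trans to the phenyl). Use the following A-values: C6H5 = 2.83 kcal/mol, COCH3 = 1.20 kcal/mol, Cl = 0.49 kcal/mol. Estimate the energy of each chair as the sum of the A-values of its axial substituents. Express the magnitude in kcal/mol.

2.12 kcal/mol

Chair I (phenyl axial, acetyl equatorial, chloro axial): E = 3.32 kcal/mol.
Chair II (phenyl equatorial, acetyl axial, chloro equatorial): E = 1.20 kcal/mol.
ΔE = 3.32 − 1.20 = 2.12 kcal/mol; chair II is more stable.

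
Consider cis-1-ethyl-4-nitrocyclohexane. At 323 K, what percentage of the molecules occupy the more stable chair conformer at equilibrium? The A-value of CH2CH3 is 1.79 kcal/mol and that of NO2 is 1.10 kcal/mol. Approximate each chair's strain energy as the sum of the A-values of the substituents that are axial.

74.6%

C1 and C4 have opposite parity, so for the cis isomer the two substituents are one axial and one equatorial in each chair.
Chair I (ethyl axial, nitro equatorial): E = 1.79 kcal/mol; chair II (ethyl equatorial, nitro axial): E = 1.10 kcal/mol.
ΔG = 0.69 kcal/mol between the two chairs.
K = exp(ΔG/RT) with R = 1.987×10⁻³ kcal mol⁻¹ K⁻¹ and T = 323 K gives K ≈ 2.93.
Fraction in the lower-energy chair = K/(K+1) = 74.6%.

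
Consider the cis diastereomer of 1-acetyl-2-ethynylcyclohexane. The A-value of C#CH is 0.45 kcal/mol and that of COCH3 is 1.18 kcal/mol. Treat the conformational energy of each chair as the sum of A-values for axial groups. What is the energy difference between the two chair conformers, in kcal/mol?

C1 and C2 have opposite parity, so for the cis isomer the two substituents are one axial and one equatorial in each chair.
Chair I (ethynyl axial, acetyl equatorial): E = 0.45 kcal/mol.
Chair II (ethynyl equatorial, acetyl axial): E = 1.18 kcal/mol.
ΔE = 1.18 − 0.45 = 0.73 kcal/mol; chair I is more stable.

0.73 kcal/mol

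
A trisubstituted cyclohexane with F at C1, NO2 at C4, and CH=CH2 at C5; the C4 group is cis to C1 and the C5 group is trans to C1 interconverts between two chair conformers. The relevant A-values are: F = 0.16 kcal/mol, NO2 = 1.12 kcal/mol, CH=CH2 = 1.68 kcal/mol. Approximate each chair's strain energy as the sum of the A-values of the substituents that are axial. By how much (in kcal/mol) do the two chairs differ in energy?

Chair I (fluoro axial, nitro equatorial, vinyl equatorial): E = 0.16 kcal/mol.
Chair II (fluoro equatorial, nitro axial, vinyl axial): E = 2.80 kcal/mol.
ΔE = 2.80 − 0.16 = 2.64 kcal/mol; chair I is more stable.

2.64 kcal/mol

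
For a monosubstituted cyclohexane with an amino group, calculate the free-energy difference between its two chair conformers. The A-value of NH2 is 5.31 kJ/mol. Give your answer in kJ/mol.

A monosubstituted cyclohexane has one chair with the amino group axial (E = A = 5.31 kJ/mol) and one with it equatorial (E = 0).
ΔE = 5.31 − 0 = 5.31 kJ/mol.

5.31 kJ/mol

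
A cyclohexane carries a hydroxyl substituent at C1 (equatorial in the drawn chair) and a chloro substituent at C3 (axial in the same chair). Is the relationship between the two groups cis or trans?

trans

C1 and C3 have the same parity, so their axial bonds point in the same direction.
With same-parity carbons, two substituents on the same face are both axial or both equatorial; opposite faces give one of each.
Here the groups are equatorial/axial → opposite face → trans.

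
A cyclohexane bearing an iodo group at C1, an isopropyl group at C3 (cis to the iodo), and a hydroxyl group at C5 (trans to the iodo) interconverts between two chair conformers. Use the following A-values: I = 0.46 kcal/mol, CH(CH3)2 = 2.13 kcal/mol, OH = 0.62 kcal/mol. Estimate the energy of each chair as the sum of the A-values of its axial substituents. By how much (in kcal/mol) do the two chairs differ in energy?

Chair I (iodo axial, isopropyl axial, hydroxyl equatorial): E = 2.59 kcal/mol.
Chair II (iodo equatorial, isopropyl equatorial, hydroxyl axial): E = 0.62 kcal/mol.
ΔE = 2.59 − 0.62 = 1.97 kcal/mol; chair II is more stable.

1.97 kcal/mol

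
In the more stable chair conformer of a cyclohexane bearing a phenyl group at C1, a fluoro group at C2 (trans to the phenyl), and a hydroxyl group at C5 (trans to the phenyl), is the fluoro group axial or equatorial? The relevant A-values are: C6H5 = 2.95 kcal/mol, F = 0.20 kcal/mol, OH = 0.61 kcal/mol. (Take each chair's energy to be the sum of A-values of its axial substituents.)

Chair I (phenyl axial, fluoro axial, hydroxyl equatorial): E = 3.15 kcal/mol.
Chair II (phenyl equatorial, fluoro equatorial, hydroxyl axial): E = 0.61 kcal/mol.
Chair II is the more stable (lower-energy) conformer, and in that chair the fluoro group is equatorial.

equatorial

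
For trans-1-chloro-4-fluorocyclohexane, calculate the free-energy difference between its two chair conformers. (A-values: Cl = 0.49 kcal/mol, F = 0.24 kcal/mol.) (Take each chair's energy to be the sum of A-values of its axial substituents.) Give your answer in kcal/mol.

0.73 kcal/mol

C1 and C4 have opposite parity, so for the trans isomer the two substituents are e,e in one chair and a,a in the other.
Chair I (chloro axial, fluoro axial): E = 0.73 kcal/mol.
Chair II (chloro equatorial, fluoro equatorial): E = 0.00 kcal/mol.
ΔE = 0.73 − 0.00 = 0.73 kcal/mol; chair II is more stable.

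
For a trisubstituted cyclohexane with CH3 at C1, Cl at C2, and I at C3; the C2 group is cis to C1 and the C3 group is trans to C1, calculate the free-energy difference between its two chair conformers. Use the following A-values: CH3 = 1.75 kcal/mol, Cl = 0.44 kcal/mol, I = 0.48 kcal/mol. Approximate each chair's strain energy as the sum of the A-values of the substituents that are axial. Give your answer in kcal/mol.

0.83 kcal/mol

Chair I (methyl axial, chloro equatorial, iodo equatorial): E = 1.75 kcal/mol.
Chair II (methyl equatorial, chloro axial, iodo axial): E = 0.92 kcal/mol.
ΔE = 1.75 − 0.92 = 0.83 kcal/mol; chair II is more stable.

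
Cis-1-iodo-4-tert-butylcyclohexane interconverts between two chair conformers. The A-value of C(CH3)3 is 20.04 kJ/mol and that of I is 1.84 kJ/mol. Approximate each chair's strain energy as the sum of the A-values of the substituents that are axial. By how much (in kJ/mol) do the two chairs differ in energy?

18.20 kJ/mol

C1 and C4 have opposite parity, so for the cis isomer the two substituents are one axial and one equatorial in each chair.
Chair I (tert-butyl axial, iodo equatorial): E = 20.04 kJ/mol.
Chair II (tert-butyl equatorial, iodo axial): E = 1.84 kJ/mol.
ΔE = 20.04 − 1.84 = 18.20 kJ/mol; chair II is more stable.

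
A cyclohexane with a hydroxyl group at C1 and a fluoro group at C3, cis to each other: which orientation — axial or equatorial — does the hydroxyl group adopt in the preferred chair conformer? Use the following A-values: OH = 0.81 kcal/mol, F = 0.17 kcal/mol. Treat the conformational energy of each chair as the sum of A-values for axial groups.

equatorial

C1 and C3 have the same parity, so for the cis isomer the two substituents are e,e in one chair and a,a in the other.
Chair I (hydroxyl axial, fluoro axial): E = 0.98 kcal/mol.
Chair II (hydroxyl equatorial, fluoro equatorial): E = 0.00 kcal/mol.
Chair II is the more stable (lower-energy) conformer, and in that chair the hydroxyl group is equatorial.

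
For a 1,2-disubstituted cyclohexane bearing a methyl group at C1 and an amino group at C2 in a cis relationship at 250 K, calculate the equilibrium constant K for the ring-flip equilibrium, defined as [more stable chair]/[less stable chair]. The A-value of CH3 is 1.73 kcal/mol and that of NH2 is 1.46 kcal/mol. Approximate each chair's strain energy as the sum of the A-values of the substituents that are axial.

K ≈ 1.72

C1 and C2 have opposite parity, so for the cis isomer the two substituents are one axial and one equatorial in each chair.
Chair I (methyl axial, amino equatorial): E = 1.73 kcal/mol; chair II (methyl equatorial, amino axial): E = 1.46 kcal/mol.
ΔG = 0.27 kcal/mol between the two chairs.
K = exp(ΔG/RT) with R = 1.987×10⁻³ kcal mol⁻¹ K⁻¹ and T = 250 K gives K ≈ 1.72.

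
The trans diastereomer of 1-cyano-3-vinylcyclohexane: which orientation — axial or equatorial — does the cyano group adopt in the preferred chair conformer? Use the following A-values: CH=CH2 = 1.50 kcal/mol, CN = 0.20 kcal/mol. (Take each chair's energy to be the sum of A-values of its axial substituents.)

C1 and C3 have the same parity, so for the trans isomer the two substituents are one axial and one equatorial in each chair.
Chair I (vinyl axial, cyano equatorial): E = 1.50 kcal/mol.
Chair II (vinyl equatorial, cyano axial): E = 0.20 kcal/mol.
Chair II is the more stable (lower-energy) conformer, and in that chair the cyano group is axial.

axial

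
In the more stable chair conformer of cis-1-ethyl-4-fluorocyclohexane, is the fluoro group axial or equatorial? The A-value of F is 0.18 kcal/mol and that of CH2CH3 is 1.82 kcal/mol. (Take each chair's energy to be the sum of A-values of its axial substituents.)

C1 and C4 have opposite parity, so for the cis isomer the two substituents are one axial and one equatorial in each chair.
Chair I (fluoro axial, ethyl equatorial): E = 0.18 kcal/mol.
Chair II (fluoro equatorial, ethyl axial): E = 1.82 kcal/mol.
Chair I is the more stable (lower-energy) conformer, and in that chair the fluoro group is axial.

axial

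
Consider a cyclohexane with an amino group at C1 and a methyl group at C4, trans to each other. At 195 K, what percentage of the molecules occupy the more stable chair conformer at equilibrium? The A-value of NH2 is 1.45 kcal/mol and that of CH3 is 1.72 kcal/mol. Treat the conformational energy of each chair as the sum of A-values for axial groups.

100.0%

C1 and C4 have opposite parity, so for the trans isomer the two substituents are e,e in one chair and a,a in the other.
Chair I (amino axial, methyl axial): E = 3.17 kcal/mol; chair II (amino equatorial, methyl equatorial): E = 0.00 kcal/mol.
ΔG = 3.17 kcal/mol between the two chairs.
K = exp(ΔG/RT) with R = 1.987×10⁻³ kcal mol⁻¹ K⁻¹ and T = 195 K gives K ≈ 3.57e+03.
Fraction in the lower-energy chair = K/(K+1) = 100.0%.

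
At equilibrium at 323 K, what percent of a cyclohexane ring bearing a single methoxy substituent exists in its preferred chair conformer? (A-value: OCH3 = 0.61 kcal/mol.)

One chair has the methoxy group axial (E = 0.61 kcal/mol) and the other has it equatorial (E = 0).
ΔG = 0.61 kcal/mol between the two chairs.
K = exp(ΔG/RT) with R = 1.987×10⁻³ kcal mol⁻¹ K⁻¹ and T = 323 K gives K ≈ 2.59.
Fraction in the lower-energy chair = K/(K+1) = 72.1%.

72.1%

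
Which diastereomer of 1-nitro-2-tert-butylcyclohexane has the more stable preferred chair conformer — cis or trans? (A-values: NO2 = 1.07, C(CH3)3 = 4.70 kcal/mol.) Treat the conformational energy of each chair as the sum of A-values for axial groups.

At 1,2 positions (parity opposite): cis → (a,e or e,a); trans → (e,e or a,a).
Best chair for cis: E = 1.07 kcal/mol; best chair for trans: E = 0.00 kcal/mol.
The trans isomer is lower by 1.07 kcal/mol.

trans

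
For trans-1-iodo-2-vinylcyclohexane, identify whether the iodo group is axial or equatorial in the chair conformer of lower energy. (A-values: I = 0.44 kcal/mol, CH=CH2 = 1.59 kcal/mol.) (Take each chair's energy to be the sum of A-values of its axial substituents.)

equatorial

C1 and C2 have opposite parity, so for the trans isomer the two substituents are e,e in one chair and a,a in the other.
Chair I (iodo axial, vinyl axial): E = 2.03 kcal/mol.
Chair II (iodo equatorial, vinyl equatorial): E = 0.00 kcal/mol.
Chair II is the more stable (lower-energy) conformer, and in that chair the iodo group is equatorial.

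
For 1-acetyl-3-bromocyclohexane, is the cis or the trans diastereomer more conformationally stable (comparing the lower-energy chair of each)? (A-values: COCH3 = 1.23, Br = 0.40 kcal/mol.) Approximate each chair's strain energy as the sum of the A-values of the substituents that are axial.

cis

At 1,3 positions (parity same): cis → (e,e or a,a); trans → (a,e or e,a).
Best chair for cis: E = 0.00 kcal/mol; best chair for trans: E = 0.40 kcal/mol.
The cis isomer is lower by 0.40 kcal/mol.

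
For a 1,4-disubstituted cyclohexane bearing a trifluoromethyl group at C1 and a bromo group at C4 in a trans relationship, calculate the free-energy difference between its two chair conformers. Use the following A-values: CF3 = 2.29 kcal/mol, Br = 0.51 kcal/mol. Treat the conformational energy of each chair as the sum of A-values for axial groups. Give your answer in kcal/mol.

2.80 kcal/mol

C1 and C4 have opposite parity, so for the trans isomer the two substituents are e,e in one chair and a,a in the other.
Chair I (trifluoromethyl axial, bromo axial): E = 2.80 kcal/mol.
Chair II (trifluoromethyl equatorial, bromo equatorial): E = 0.00 kcal/mol.
ΔE = 2.80 − 0.00 = 2.80 kcal/mol; chair II is more stable.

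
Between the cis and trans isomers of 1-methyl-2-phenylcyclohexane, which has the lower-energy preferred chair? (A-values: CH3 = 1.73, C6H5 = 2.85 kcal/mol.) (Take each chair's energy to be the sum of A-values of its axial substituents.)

trans

At 1,2 positions (parity opposite): cis → (a,e or e,a); trans → (e,e or a,a).
Best chair for cis: E = 1.73 kcal/mol; best chair for trans: E = 0.00 kcal/mol.
The trans isomer is lower by 1.73 kcal/mol.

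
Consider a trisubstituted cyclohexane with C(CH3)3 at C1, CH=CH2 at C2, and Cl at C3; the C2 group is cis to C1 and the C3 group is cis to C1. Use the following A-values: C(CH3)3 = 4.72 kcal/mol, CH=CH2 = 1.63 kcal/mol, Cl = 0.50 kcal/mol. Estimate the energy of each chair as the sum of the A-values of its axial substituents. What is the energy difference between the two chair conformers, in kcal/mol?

Chair I (tert-butyl axial, vinyl equatorial, chloro axial): E = 5.22 kcal/mol.
Chair II (tert-butyl equatorial, vinyl axial, chloro equatorial): E = 1.63 kcal/mol.
ΔE = 5.22 − 1.63 = 3.59 kcal/mol; chair II is more stable.

3.59 kcal/mol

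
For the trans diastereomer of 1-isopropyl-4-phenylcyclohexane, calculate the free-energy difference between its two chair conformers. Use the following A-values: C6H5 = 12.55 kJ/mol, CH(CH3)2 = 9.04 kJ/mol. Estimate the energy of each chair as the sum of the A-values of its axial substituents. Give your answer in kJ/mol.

C1 and C4 have opposite parity, so for the trans isomer the two substituents are e,e in one chair and a,a in the other.
Chair I (phenyl axial, isopropyl axial): E = 21.59 kJ/mol.
Chair II (phenyl equatorial, isopropyl equatorial): E = 0.00 kJ/mol.
ΔE = 21.59 − 0.00 = 21.59 kJ/mol; chair II is more stable.

21.59 kJ/mol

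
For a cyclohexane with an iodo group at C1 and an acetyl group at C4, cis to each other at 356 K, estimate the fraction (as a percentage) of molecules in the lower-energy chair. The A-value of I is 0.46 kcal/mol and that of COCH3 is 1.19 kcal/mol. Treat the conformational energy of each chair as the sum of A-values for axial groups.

C1 and C4 have opposite parity, so for the cis isomer the two substituents are one axial and one equatorial in each chair.
Chair I (iodo axial, acetyl equatorial): E = 0.46 kcal/mol; chair II (iodo equatorial, acetyl axial): E = 1.19 kcal/mol.
ΔG = 0.73 kcal/mol between the two chairs.
K = exp(ΔG/RT) with R = 1.987×10⁻³ kcal mol⁻¹ K⁻¹ and T = 356 K gives K ≈ 2.81.
Fraction in the lower-energy chair = K/(K+1) = 73.7%.

73.7%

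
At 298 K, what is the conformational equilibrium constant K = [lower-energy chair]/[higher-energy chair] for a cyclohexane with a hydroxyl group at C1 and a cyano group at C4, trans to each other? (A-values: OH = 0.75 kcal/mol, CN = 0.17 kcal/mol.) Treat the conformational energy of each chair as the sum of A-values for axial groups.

C1 and C4 have opposite parity, so for the trans isomer the two substituents are e,e in one chair and a,a in the other.
Chair I (hydroxyl axial, cyano axial): E = 0.92 kcal/mol; chair II (hydroxyl equatorial, cyano equatorial): E = 0.00 kcal/mol.
ΔG = 0.92 kcal/mol between the two chairs.
K = exp(ΔG/RT) with R = 1.987×10⁻³ kcal mol⁻¹ K⁻¹ and T = 298 K gives K ≈ 4.73.

K ≈ 4.73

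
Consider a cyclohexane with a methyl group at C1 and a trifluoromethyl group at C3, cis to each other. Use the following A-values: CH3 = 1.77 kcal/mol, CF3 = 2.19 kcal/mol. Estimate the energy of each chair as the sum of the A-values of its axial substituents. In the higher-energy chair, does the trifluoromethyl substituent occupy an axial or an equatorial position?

axial

C1 and C3 have the same parity, so for the cis isomer the two substituents are e,e in one chair and a,a in the other.
Chair I (methyl axial, trifluoromethyl axial): E = 3.96 kcal/mol.
Chair II (methyl equatorial, trifluoromethyl equatorial): E = 0.00 kcal/mol.
Chair I is the less stable (higher-energy) conformer, and in that chair the trifluoromethyl group is axial.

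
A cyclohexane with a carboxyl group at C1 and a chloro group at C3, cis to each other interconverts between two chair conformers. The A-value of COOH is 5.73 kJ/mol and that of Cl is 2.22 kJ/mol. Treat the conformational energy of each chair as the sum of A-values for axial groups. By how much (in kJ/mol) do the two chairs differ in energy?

C1 and C3 have the same parity, so for the cis isomer the two substituents are e,e in one chair and a,a in the other.
Chair I (carboxyl axial, chloro axial): E = 7.95 kJ/mol.
Chair II (carboxyl equatorial, chloro equatorial): E = 0.00 kJ/mol.
ΔE = 7.95 − 0.00 = 7.95 kJ/mol; chair II is more stable.

7.95 kJ/mol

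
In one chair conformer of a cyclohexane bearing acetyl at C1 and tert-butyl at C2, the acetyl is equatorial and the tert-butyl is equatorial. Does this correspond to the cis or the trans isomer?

C1 and C2 have opposite parity, so their axial bonds point in opposite directions.
With opposite-parity carbons, two substituents on the same face are one axial and one equatorial; opposite faces give both axial or both equatorial.
Here the groups are equatorial/equatorial → opposite face → trans.

trans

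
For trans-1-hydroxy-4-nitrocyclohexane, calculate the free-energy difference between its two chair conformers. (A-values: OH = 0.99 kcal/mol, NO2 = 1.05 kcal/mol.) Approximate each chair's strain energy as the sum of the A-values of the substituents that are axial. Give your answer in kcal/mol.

2.04 kcal/mol

C1 and C4 have opposite parity, so for the trans isomer the two substituents are e,e in one chair and a,a in the other.
Chair I (hydroxyl axial, nitro axial): E = 2.04 kcal/mol.
Chair II (hydroxyl equatorial, nitro equatorial): E = 0.00 kcal/mol.
ΔE = 2.04 − 0.00 = 2.04 kcal/mol; chair II is more stable.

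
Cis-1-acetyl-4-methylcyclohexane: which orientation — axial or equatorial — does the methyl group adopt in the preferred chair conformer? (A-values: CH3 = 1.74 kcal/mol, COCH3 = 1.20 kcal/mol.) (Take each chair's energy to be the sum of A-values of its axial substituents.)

equatorial

C1 and C4 have opposite parity, so for the cis isomer the two substituents are one axial and one equatorial in each chair.
Chair I (methyl axial, acetyl equatorial): E = 1.74 kcal/mol.
Chair II (methyl equatorial, acetyl axial): E = 1.20 kcal/mol.
Chair II is the more stable (lower-energy) conformer, and in that chair the methyl group is equatorial.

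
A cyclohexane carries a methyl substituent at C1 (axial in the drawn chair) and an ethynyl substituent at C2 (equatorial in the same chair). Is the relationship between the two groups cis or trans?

cis

C1 and C2 have opposite parity, so their axial bonds point in opposite directions.
With opposite-parity carbons, two substituents on the same face are one axial and one equatorial; opposite faces give both axial or both equatorial.
Here the groups are axial/equatorial → same face → cis.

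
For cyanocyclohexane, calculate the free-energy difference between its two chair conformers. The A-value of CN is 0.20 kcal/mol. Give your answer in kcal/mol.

0.20 kcal/mol

A monosubstituted cyclohexane has one chair with the cyano group axial (E = A = 0.20 kcal/mol) and one with it equatorial (E = 0).
ΔE = 0.20 − 0 = 0.20 kcal/mol.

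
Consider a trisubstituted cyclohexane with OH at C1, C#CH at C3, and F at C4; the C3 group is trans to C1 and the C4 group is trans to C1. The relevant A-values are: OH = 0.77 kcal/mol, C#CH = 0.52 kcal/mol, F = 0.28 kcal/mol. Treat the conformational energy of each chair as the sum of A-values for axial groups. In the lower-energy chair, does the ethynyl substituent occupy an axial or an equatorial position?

axial

Chair I (hydroxyl axial, ethynyl equatorial, fluoro axial): E = 1.05 kcal/mol.
Chair II (hydroxyl equatorial, ethynyl axial, fluoro equatorial): E = 0.52 kcal/mol.
Chair II is the more stable (lower-energy) conformer, and in that chair the ethynyl group is axial.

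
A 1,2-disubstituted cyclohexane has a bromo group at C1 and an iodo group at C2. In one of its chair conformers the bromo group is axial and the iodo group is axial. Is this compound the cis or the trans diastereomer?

trans

C1 and C2 have opposite parity, so their axial bonds point in opposite directions.
With opposite-parity carbons, two substituents on the same face are one axial and one equatorial; opposite faces give both axial or both equatorial.
Here the groups are axial/axial → opposite face → trans.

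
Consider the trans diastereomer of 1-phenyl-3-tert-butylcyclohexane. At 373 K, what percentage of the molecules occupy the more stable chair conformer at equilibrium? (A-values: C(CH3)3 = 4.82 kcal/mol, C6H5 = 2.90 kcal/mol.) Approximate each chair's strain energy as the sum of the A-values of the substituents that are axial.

93.0%

C1 and C3 have the same parity, so for the trans isomer the two substituents are one axial and one equatorial in each chair.
Chair I (tert-butyl axial, phenyl equatorial): E = 4.82 kcal/mol; chair II (tert-butyl equatorial, phenyl axial): E = 2.90 kcal/mol.
ΔG = 1.92 kcal/mol between the two chairs.
K = exp(ΔG/RT) with R = 1.987×10⁻³ kcal mol⁻¹ K⁻¹ and T = 373 K gives K ≈ 13.3.
Fraction in the lower-energy chair = K/(K+1) = 93.0%.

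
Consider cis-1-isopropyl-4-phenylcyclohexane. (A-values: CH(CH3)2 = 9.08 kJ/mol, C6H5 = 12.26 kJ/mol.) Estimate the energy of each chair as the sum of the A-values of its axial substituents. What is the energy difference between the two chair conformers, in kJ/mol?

3.18 kJ/mol

C1 and C4 have opposite parity, so for the cis isomer the two substituents are one axial and one equatorial in each chair.
Chair I (isopropyl axial, phenyl equatorial): E = 9.08 kJ/mol.
Chair II (isopropyl equatorial, phenyl axial): E = 12.26 kJ/mol.
ΔE = 12.26 − 9.08 = 3.18 kJ/mol; chair I is more stable.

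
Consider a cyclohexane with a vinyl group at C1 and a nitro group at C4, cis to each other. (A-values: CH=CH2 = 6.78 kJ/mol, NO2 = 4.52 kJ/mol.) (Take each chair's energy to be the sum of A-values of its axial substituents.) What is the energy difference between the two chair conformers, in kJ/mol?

C1 and C4 have opposite parity, so for the cis isomer the two substituents are one axial and one equatorial in each chair.
Chair I (vinyl axial, nitro equatorial): E = 6.78 kJ/mol.
Chair II (vinyl equatorial, nitro axial): E = 4.52 kJ/mol.
ΔE = 6.78 − 4.52 = 2.26 kJ/mol; chair II is more stable.

2.26 kJ/mol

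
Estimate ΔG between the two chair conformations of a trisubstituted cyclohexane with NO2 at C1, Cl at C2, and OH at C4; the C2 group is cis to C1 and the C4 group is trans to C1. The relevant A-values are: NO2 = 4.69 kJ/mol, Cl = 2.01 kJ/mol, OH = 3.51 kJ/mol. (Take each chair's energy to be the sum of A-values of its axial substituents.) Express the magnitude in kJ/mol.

Chair I (nitro axial, chloro equatorial, hydroxyl axial): E = 8.20 kJ/mol.
Chair II (nitro equatorial, chloro axial, hydroxyl equatorial): E = 2.01 kJ/mol.
ΔE = 8.20 − 2.01 = 6.19 kJ/mol; chair II is more stable.

6.19 kJ/mol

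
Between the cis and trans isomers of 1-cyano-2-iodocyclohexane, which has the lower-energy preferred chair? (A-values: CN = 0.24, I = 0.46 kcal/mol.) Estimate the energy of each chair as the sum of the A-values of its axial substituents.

trans

At 1,2 positions (parity opposite): cis → (a,e or e,a); trans → (e,e or a,a).
Best chair for cis: E = 0.24 kcal/mol; best chair for trans: E = 0.00 kcal/mol.
The trans isomer is lower by 0.24 kcal/mol.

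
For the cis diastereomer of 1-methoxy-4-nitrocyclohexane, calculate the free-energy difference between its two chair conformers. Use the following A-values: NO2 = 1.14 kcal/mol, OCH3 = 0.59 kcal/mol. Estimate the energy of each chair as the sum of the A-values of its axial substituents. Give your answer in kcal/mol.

0.55 kcal/mol

C1 and C4 have opposite parity, so for the cis isomer the two substituents are one axial and one equatorial in each chair.
Chair I (nitro axial, methoxy equatorial): E = 1.14 kcal/mol.
Chair II (nitro equatorial, methoxy axial): E = 0.59 kcal/mol.
ΔE = 1.14 − 0.59 = 0.55 kcal/mol; chair II is more stable.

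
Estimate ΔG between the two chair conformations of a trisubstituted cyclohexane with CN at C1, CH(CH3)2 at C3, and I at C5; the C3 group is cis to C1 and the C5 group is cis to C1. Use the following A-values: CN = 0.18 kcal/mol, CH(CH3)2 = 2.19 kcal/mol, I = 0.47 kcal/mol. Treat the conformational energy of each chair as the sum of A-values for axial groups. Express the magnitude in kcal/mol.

Chair I (cyano axial, isopropyl axial, iodo axial): E = 2.84 kcal/mol.
Chair II (cyano equatorial, isopropyl equatorial, iodo equatorial): E = 0.00 kcal/mol.
ΔE = 2.84 − 0.00 = 2.84 kcal/mol; chair II is more stable.

2.84 kcal/mol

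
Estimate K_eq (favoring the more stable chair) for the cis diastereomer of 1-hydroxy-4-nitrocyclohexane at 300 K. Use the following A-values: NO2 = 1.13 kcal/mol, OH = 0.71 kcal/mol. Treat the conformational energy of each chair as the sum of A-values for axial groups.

K ≈ 2.02

C1 and C4 have opposite parity, so for the cis isomer the two substituents are one axial and one equatorial in each chair.
Chair I (nitro axial, hydroxyl equatorial): E = 1.13 kcal/mol; chair II (nitro equatorial, hydroxyl axial): E = 0.71 kcal/mol.
ΔG = 0.42 kcal/mol between the two chairs.
K = exp(ΔG/RT) with R = 1.987×10⁻³ kcal mol⁻¹ K⁻¹ and T = 300 K gives K ≈ 2.02.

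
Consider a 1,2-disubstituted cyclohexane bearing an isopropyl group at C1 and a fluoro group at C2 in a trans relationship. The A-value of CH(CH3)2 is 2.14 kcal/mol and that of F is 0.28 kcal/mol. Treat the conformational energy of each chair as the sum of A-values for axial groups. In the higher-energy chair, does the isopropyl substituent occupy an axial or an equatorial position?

axial

C1 and C2 have opposite parity, so for the trans isomer the two substituents are e,e in one chair and a,a in the other.
Chair I (isopropyl axial, fluoro axial): E = 2.42 kcal/mol.
Chair II (isopropyl equatorial, fluoro equatorial): E = 0.00 kcal/mol.
Chair I is the less stable (higher-energy) conformer, and in that chair the isopropyl group is axial.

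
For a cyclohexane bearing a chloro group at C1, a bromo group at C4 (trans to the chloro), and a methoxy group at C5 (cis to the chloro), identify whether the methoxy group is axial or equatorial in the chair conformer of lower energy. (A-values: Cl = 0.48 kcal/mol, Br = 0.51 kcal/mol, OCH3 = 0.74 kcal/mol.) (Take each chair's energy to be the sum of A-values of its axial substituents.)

equatorial

Chair I (chloro axial, bromo axial, methoxy axial): E = 1.73 kcal/mol.
Chair II (chloro equatorial, bromo equatorial, methoxy equatorial): E = 0.00 kcal/mol.
Chair II is the more stable (lower-energy) conformer, and in that chair the methoxy group is equatorial.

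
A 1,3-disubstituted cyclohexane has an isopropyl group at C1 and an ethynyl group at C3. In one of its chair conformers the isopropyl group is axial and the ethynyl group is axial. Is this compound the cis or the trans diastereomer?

C1 and C3 have the same parity, so their axial bonds point in the same direction.
With same-parity carbons, two substituents on the same face are both axial or both equatorial; opposite faces give one of each.
Here the groups are axial/axial → same face → cis.

cis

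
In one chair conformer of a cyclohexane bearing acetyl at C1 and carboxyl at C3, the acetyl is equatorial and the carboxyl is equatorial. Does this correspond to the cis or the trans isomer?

cis

C1 and C3 have the same parity, so their axial bonds point in the same direction.
With same-parity carbons, two substituents on the same face are both axial or both equatorial; opposite faces give one of each.
Here the groups are equatorial/equatorial → same face → cis.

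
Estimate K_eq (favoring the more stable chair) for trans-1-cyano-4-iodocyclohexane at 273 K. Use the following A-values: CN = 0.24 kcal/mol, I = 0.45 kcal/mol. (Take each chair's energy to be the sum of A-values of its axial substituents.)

K ≈ 3.57

C1 and C4 have opposite parity, so for the trans isomer the two substituents are e,e in one chair and a,a in the other.
Chair I (cyano axial, iodo axial): E = 0.69 kcal/mol; chair II (cyano equatorial, iodo equatorial): E = 0.00 kcal/mol.
ΔG = 0.69 kcal/mol between the two chairs.
K = exp(ΔG/RT) with R = 1.987×10⁻³ kcal mol⁻¹ K⁻¹ and T = 273 K gives K ≈ 3.57.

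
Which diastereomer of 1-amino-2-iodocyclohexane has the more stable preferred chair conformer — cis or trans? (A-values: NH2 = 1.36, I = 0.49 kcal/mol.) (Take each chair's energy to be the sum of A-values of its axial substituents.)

At 1,2 positions (parity opposite): cis → (a,e or e,a); trans → (e,e or a,a).
Best chair for cis: E = 0.49 kcal/mol; best chair for trans: E = 0.00 kcal/mol.
The trans isomer is lower by 0.49 kcal/mol.

trans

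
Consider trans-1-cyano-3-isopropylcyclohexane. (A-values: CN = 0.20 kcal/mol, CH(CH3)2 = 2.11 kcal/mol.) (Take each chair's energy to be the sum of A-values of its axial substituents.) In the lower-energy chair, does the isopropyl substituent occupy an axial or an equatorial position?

equatorial

C1 and C3 have the same parity, so for the trans isomer the two substituents are one axial and one equatorial in each chair.
Chair I (cyano axial, isopropyl equatorial): E = 0.20 kcal/mol.
Chair II (cyano equatorial, isopropyl axial): E = 2.11 kcal/mol.
Chair I is the more stable (lower-energy) conformer, and in that chair the isopropyl group is equatorial.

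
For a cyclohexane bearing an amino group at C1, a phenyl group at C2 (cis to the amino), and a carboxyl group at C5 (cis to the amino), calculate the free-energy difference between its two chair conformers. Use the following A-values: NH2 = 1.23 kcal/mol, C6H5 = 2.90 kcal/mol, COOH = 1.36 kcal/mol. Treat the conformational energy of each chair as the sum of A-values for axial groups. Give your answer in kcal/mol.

0.31 kcal/mol

Chair I (amino axial, phenyl equatorial, carboxyl axial): E = 2.59 kcal/mol.
Chair II (amino equatorial, phenyl axial, carboxyl equatorial): E = 2.90 kcal/mol.
ΔE = 2.90 − 2.59 = 0.31 kcal/mol; chair I is more stable.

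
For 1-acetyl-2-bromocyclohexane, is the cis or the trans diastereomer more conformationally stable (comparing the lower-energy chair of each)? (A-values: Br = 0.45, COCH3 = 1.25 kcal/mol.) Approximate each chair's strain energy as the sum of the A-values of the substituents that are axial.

trans

At 1,2 positions (parity opposite): cis → (a,e or e,a); trans → (e,e or a,a).
Best chair for cis: E = 0.45 kcal/mol; best chair for trans: E = 0.00 kcal/mol.
The trans isomer is lower by 0.45 kcal/mol.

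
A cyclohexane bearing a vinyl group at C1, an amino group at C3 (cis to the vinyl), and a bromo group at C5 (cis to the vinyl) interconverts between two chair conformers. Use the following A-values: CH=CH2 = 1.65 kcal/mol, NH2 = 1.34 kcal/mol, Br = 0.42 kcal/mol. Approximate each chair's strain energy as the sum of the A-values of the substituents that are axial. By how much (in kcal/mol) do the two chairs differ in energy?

3.41 kcal/mol

Chair I (vinyl axial, amino axial, bromo axial): E = 3.41 kcal/mol.
Chair II (vinyl equatorial, amino equatorial, bromo equatorial): E = 0.00 kcal/mol.
ΔE = 3.41 − 0.00 = 3.41 kcal/mol; chair II is more stable.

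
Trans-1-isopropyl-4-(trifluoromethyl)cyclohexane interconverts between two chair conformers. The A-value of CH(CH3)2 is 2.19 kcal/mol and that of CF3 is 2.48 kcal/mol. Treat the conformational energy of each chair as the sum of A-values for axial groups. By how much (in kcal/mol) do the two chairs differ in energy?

C1 and C4 have opposite parity, so for the trans isomer the two substituents are e,e in one chair and a,a in the other.
Chair I (isopropyl axial, trifluoromethyl axial): E = 4.67 kcal/mol.
Chair II (isopropyl equatorial, trifluoromethyl equatorial): E = 0.00 kcal/mol.
ΔE = 4.67 − 0.00 = 4.67 kcal/mol; chair II is more stable.

4.67 kcal/mol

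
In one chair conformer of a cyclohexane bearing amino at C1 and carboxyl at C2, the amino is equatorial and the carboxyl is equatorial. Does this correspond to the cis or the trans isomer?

C1 and C2 have opposite parity, so their axial bonds point in opposite directions.
With opposite-parity carbons, two substituents on the same face are one axial and one equatorial; opposite faces give both axial or both equatorial.
Here the groups are equatorial/equatorial → opposite face → trans.

trans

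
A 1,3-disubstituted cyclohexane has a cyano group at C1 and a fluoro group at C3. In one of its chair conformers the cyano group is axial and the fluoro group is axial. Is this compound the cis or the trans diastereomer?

C1 and C3 have the same parity, so their axial bonds point in the same direction.
With same-parity carbons, two substituents on the same face are both axial or both equatorial; opposite faces give one of each.
Here the groups are axial/axial → same face → cis.

cis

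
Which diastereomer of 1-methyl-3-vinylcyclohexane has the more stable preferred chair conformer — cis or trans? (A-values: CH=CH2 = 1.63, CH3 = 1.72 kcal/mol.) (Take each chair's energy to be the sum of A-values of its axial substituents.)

At 1,3 positions (parity same): cis → (e,e or a,a); trans → (a,e or e,a).
Best chair for cis: E = 0.00 kcal/mol; best chair for trans: E = 1.63 kcal/mol.
The cis isomer is lower by 1.63 kcal/mol.

cis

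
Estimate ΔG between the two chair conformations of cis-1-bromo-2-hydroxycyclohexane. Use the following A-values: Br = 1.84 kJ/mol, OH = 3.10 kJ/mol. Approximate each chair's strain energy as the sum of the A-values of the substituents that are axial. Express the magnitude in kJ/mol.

C1 and C2 have opposite parity, so for the cis isomer the two substituents are one axial and one equatorial in each chair.
Chair I (bromo axial, hydroxyl equatorial): E = 1.84 kJ/mol.
Chair II (bromo equatorial, hydroxyl axial): E = 3.10 kJ/mol.
ΔE = 3.10 − 1.84 = 1.26 kJ/mol; chair I is more stable.

1.26 kJ/mol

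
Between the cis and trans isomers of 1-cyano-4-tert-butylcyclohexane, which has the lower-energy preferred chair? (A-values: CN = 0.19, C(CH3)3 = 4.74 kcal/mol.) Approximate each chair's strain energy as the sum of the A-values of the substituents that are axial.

trans

At 1,4 positions (parity opposite): cis → (a,e or e,a); trans → (e,e or a,a).
Best chair for cis: E = 0.19 kcal/mol; best chair for trans: E = 0.00 kcal/mol.
The trans isomer is lower by 0.19 kcal/mol.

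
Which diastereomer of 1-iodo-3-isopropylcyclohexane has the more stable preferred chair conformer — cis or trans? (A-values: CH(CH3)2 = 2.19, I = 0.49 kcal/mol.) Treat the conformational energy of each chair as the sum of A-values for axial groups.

At 1,3 positions (parity same): cis → (e,e or a,a); trans → (a,e or e,a).
Best chair for cis: E = 0.00 kcal/mol; best chair for trans: E = 0.49 kcal/mol.
The cis isomer is lower by 0.49 kcal/mol.

cis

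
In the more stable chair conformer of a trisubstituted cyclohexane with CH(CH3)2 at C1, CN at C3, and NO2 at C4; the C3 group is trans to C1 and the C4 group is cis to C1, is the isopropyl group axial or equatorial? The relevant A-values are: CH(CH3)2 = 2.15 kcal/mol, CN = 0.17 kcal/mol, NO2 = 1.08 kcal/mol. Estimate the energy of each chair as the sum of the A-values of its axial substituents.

equatorial

Chair I (isopropyl axial, cyano equatorial, nitro equatorial): E = 2.15 kcal/mol.
Chair II (isopropyl equatorial, cyano axial, nitro axial): E = 1.25 kcal/mol.
Chair II is the more stable (lower-energy) conformer, and in that chair the isopropyl group is equatorial.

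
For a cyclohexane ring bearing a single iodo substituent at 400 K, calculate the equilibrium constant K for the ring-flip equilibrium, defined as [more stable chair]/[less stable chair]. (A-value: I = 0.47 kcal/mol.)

K ≈ 1.81

One chair has the iodo group axial (E = 0.47 kcal/mol) and the other has it equatorial (E = 0).
ΔG = 0.47 kcal/mol between the two chairs.
K = exp(ΔG/RT) with R = 1.987×10⁻³ kcal mol⁻¹ K⁻¹ and T = 400 K gives K ≈ 1.81.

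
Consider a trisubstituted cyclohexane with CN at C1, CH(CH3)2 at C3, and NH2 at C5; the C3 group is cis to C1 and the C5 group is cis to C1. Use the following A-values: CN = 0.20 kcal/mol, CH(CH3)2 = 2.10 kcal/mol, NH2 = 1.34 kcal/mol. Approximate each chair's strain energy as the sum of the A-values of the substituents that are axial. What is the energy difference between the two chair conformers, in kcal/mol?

Chair I (cyano axial, isopropyl axial, amino axial): E = 3.64 kcal/mol.
Chair II (cyano equatorial, isopropyl equatorial, amino equatorial): E = 0.00 kcal/mol.
ΔE = 3.64 − 0.00 = 3.64 kcal/mol; chair II is more stable.

3.64 kcal/mol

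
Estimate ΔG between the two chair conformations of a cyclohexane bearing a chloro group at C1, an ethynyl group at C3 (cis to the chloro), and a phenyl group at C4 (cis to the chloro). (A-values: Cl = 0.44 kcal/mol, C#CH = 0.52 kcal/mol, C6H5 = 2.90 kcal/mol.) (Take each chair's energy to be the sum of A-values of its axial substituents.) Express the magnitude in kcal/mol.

1.94 kcal/mol

Chair I (chloro axial, ethynyl axial, phenyl equatorial): E = 0.96 kcal/mol.
Chair II (chloro equatorial, ethynyl equatorial, phenyl axial): E = 2.90 kcal/mol.
ΔE = 2.90 − 0.96 = 1.94 kcal/mol; chair I is more stable.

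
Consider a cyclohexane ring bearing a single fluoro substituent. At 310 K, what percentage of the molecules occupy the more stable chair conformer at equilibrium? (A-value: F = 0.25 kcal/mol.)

One chair has the fluoro group axial (E = 0.25 kcal/mol) and the other has it equatorial (E = 0).
ΔG = 0.25 kcal/mol between the two chairs.
K = exp(ΔG/RT) with R = 1.987×10⁻³ kcal mol⁻¹ K⁻¹ and T = 310 K gives K ≈ 1.5.
Fraction in the lower-energy chair = K/(K+1) = 60.0%.

60.0%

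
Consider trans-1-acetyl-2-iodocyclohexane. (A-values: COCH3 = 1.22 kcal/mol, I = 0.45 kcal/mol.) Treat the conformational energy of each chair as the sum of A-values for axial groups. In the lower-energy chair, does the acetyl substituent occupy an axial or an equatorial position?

equatorial

C1 and C2 have opposite parity, so for the trans isomer the two substituents are e,e in one chair and a,a in the other.
Chair I (acetyl axial, iodo axial): E = 1.67 kcal/mol.
Chair II (acetyl equatorial, iodo equatorial): E = 0.00 kcal/mol.
Chair II is the more stable (lower-energy) conformer, and in that chair the acetyl group is equatorial.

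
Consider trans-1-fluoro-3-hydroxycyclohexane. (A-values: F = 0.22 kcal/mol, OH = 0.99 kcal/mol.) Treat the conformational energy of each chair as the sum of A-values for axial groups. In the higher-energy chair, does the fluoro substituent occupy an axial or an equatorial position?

equatorial

C1 and C3 have the same parity, so for the trans isomer the two substituents are one axial and one equatorial in each chair.
Chair I (fluoro axial, hydroxyl equatorial): E = 0.22 kcal/mol.
Chair II (fluoro equatorial, hydroxyl axial): E = 0.99 kcal/mol.
Chair II is the less stable (higher-energy) conformer, and in that chair the fluoro group is equatorial.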